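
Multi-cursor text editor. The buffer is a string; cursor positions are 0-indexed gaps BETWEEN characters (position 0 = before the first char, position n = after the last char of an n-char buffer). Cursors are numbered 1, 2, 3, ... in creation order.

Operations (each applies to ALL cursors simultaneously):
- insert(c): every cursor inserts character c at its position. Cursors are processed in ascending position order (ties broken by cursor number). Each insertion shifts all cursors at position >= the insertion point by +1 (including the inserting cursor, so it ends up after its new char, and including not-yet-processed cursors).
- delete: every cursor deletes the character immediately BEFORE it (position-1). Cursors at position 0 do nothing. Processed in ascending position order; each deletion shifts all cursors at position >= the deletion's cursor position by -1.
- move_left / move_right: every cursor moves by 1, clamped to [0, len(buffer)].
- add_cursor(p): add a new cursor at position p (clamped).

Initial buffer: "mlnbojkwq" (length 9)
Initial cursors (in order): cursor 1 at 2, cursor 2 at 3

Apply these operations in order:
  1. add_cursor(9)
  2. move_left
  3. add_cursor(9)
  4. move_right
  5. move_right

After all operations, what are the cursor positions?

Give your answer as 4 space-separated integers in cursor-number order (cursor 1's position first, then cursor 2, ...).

Answer: 3 4 9 9

Derivation:
After op 1 (add_cursor(9)): buffer="mlnbojkwq" (len 9), cursors c1@2 c2@3 c3@9, authorship .........
After op 2 (move_left): buffer="mlnbojkwq" (len 9), cursors c1@1 c2@2 c3@8, authorship .........
After op 3 (add_cursor(9)): buffer="mlnbojkwq" (len 9), cursors c1@1 c2@2 c3@8 c4@9, authorship .........
After op 4 (move_right): buffer="mlnbojkwq" (len 9), cursors c1@2 c2@3 c3@9 c4@9, authorship .........
After op 5 (move_right): buffer="mlnbojkwq" (len 9), cursors c1@3 c2@4 c3@9 c4@9, authorship .........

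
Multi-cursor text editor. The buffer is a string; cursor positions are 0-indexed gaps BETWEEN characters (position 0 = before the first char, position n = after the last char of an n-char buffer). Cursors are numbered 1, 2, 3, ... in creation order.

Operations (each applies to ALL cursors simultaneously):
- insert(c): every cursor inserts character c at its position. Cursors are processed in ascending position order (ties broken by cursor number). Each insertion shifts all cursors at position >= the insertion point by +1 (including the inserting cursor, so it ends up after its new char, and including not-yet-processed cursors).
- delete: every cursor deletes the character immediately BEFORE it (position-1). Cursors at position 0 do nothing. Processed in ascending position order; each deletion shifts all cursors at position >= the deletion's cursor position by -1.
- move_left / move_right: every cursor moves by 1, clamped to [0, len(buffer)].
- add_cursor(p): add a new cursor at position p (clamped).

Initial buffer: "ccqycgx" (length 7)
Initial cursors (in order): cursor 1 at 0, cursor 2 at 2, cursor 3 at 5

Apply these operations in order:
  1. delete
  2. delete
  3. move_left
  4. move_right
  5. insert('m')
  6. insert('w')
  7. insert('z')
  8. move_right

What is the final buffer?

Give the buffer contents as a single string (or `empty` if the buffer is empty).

Answer: qmmmwwwzzzgx

Derivation:
After op 1 (delete): buffer="cqygx" (len 5), cursors c1@0 c2@1 c3@3, authorship .....
After op 2 (delete): buffer="qgx" (len 3), cursors c1@0 c2@0 c3@1, authorship ...
After op 3 (move_left): buffer="qgx" (len 3), cursors c1@0 c2@0 c3@0, authorship ...
After op 4 (move_right): buffer="qgx" (len 3), cursors c1@1 c2@1 c3@1, authorship ...
After op 5 (insert('m')): buffer="qmmmgx" (len 6), cursors c1@4 c2@4 c3@4, authorship .123..
After op 6 (insert('w')): buffer="qmmmwwwgx" (len 9), cursors c1@7 c2@7 c3@7, authorship .123123..
After op 7 (insert('z')): buffer="qmmmwwwzzzgx" (len 12), cursors c1@10 c2@10 c3@10, authorship .123123123..
After op 8 (move_right): buffer="qmmmwwwzzzgx" (len 12), cursors c1@11 c2@11 c3@11, authorship .123123123..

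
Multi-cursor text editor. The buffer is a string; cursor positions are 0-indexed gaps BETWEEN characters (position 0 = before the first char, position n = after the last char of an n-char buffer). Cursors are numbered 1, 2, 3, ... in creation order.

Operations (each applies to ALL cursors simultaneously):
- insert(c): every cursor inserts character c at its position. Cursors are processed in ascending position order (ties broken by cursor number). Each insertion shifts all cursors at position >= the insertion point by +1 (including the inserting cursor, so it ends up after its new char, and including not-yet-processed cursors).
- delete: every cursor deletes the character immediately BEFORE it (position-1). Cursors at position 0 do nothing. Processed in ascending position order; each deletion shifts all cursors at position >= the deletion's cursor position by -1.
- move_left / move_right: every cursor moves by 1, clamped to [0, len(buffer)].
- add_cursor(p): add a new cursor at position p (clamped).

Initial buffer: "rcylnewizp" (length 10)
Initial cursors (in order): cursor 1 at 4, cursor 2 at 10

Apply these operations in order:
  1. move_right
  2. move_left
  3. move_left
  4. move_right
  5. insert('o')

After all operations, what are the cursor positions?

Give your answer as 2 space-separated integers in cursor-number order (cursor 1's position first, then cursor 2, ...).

Answer: 5 11

Derivation:
After op 1 (move_right): buffer="rcylnewizp" (len 10), cursors c1@5 c2@10, authorship ..........
After op 2 (move_left): buffer="rcylnewizp" (len 10), cursors c1@4 c2@9, authorship ..........
After op 3 (move_left): buffer="rcylnewizp" (len 10), cursors c1@3 c2@8, authorship ..........
After op 4 (move_right): buffer="rcylnewizp" (len 10), cursors c1@4 c2@9, authorship ..........
After op 5 (insert('o')): buffer="rcylonewizop" (len 12), cursors c1@5 c2@11, authorship ....1.....2.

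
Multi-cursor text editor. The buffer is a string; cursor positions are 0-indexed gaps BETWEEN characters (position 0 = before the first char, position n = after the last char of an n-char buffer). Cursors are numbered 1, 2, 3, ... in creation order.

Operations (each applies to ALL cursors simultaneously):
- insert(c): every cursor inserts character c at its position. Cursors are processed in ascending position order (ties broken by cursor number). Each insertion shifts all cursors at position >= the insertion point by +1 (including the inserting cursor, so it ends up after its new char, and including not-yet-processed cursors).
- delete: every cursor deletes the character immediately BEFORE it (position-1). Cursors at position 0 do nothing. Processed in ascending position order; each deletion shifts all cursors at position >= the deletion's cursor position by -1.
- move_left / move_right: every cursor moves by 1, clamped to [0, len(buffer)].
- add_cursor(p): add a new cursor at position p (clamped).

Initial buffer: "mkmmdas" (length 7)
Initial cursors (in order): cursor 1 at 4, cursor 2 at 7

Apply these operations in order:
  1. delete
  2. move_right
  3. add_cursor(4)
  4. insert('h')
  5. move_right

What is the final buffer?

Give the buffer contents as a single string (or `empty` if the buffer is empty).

Answer: mkmdhhah

Derivation:
After op 1 (delete): buffer="mkmda" (len 5), cursors c1@3 c2@5, authorship .....
After op 2 (move_right): buffer="mkmda" (len 5), cursors c1@4 c2@5, authorship .....
After op 3 (add_cursor(4)): buffer="mkmda" (len 5), cursors c1@4 c3@4 c2@5, authorship .....
After op 4 (insert('h')): buffer="mkmdhhah" (len 8), cursors c1@6 c3@6 c2@8, authorship ....13.2
After op 5 (move_right): buffer="mkmdhhah" (len 8), cursors c1@7 c3@7 c2@8, authorship ....13.2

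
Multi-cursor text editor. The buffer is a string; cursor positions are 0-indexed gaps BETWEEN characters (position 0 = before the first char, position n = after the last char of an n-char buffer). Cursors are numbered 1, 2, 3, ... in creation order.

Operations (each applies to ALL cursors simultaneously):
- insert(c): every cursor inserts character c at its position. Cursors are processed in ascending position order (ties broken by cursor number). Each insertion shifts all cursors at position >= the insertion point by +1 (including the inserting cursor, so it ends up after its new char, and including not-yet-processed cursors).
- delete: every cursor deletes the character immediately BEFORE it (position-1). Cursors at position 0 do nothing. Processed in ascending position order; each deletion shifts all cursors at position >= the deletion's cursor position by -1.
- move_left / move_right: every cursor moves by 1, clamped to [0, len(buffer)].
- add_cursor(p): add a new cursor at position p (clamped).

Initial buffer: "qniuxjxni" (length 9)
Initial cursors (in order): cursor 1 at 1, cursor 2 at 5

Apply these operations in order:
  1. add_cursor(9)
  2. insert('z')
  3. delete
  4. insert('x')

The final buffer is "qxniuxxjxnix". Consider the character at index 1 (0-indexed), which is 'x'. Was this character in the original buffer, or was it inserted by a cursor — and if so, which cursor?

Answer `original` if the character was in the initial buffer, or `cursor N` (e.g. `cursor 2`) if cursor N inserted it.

Answer: cursor 1

Derivation:
After op 1 (add_cursor(9)): buffer="qniuxjxni" (len 9), cursors c1@1 c2@5 c3@9, authorship .........
After op 2 (insert('z')): buffer="qzniuxzjxniz" (len 12), cursors c1@2 c2@7 c3@12, authorship .1....2....3
After op 3 (delete): buffer="qniuxjxni" (len 9), cursors c1@1 c2@5 c3@9, authorship .........
After op 4 (insert('x')): buffer="qxniuxxjxnix" (len 12), cursors c1@2 c2@7 c3@12, authorship .1....2....3
Authorship (.=original, N=cursor N): . 1 . . . . 2 . . . . 3
Index 1: author = 1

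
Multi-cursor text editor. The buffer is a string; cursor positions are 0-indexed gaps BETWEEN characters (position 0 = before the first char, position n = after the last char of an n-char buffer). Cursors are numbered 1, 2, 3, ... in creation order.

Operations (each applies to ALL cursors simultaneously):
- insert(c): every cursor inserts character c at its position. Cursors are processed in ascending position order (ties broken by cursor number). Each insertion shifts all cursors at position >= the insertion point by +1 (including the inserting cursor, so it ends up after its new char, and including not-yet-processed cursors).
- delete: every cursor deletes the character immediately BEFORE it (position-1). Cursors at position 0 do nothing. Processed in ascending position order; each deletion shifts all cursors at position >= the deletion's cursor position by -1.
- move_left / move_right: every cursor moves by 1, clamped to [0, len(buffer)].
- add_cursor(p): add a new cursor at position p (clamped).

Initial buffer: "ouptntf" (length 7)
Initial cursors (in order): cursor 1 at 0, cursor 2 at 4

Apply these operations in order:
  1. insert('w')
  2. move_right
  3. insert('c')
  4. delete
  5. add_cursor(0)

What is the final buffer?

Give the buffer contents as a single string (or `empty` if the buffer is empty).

After op 1 (insert('w')): buffer="wouptwntf" (len 9), cursors c1@1 c2@6, authorship 1....2...
After op 2 (move_right): buffer="wouptwntf" (len 9), cursors c1@2 c2@7, authorship 1....2...
After op 3 (insert('c')): buffer="wocuptwnctf" (len 11), cursors c1@3 c2@9, authorship 1.1...2.2..
After op 4 (delete): buffer="wouptwntf" (len 9), cursors c1@2 c2@7, authorship 1....2...
After op 5 (add_cursor(0)): buffer="wouptwntf" (len 9), cursors c3@0 c1@2 c2@7, authorship 1....2...

Answer: wouptwntf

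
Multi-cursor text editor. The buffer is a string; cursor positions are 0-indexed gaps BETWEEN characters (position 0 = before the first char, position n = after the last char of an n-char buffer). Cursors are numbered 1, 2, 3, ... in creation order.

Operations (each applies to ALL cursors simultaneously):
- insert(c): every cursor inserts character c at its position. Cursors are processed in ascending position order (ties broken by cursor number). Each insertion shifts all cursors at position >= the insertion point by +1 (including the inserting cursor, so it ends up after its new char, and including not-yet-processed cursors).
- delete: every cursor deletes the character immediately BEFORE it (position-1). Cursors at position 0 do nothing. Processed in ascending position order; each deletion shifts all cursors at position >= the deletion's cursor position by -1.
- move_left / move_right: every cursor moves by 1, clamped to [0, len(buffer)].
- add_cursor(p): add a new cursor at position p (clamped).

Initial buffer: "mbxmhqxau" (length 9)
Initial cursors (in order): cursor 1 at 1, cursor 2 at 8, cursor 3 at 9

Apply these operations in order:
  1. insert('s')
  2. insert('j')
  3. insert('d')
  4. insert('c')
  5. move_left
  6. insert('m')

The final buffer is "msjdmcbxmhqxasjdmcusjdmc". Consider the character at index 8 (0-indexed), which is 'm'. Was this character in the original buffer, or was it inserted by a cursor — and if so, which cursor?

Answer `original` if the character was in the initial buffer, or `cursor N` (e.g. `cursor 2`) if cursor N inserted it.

Answer: original

Derivation:
After op 1 (insert('s')): buffer="msbxmhqxasus" (len 12), cursors c1@2 c2@10 c3@12, authorship .1.......2.3
After op 2 (insert('j')): buffer="msjbxmhqxasjusj" (len 15), cursors c1@3 c2@12 c3@15, authorship .11.......22.33
After op 3 (insert('d')): buffer="msjdbxmhqxasjdusjd" (len 18), cursors c1@4 c2@14 c3@18, authorship .111.......222.333
After op 4 (insert('c')): buffer="msjdcbxmhqxasjdcusjdc" (len 21), cursors c1@5 c2@16 c3@21, authorship .1111.......2222.3333
After op 5 (move_left): buffer="msjdcbxmhqxasjdcusjdc" (len 21), cursors c1@4 c2@15 c3@20, authorship .1111.......2222.3333
After op 6 (insert('m')): buffer="msjdmcbxmhqxasjdmcusjdmc" (len 24), cursors c1@5 c2@17 c3@23, authorship .11111.......22222.33333
Authorship (.=original, N=cursor N): . 1 1 1 1 1 . . . . . . . 2 2 2 2 2 . 3 3 3 3 3
Index 8: author = original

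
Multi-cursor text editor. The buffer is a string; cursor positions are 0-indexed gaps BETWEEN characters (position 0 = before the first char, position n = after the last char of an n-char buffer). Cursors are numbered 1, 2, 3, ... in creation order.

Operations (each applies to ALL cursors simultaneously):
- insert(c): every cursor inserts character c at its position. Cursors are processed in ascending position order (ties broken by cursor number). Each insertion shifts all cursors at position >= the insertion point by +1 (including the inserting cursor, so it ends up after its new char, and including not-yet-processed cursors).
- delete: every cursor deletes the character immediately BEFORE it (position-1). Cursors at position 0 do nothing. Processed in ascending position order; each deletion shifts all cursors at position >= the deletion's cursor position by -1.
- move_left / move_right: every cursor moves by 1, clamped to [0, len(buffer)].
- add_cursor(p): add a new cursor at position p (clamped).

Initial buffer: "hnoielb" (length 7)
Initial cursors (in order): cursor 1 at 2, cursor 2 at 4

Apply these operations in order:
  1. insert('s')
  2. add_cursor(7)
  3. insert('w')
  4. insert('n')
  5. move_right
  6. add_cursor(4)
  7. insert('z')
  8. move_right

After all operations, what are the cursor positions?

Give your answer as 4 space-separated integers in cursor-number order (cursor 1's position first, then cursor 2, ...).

After op 1 (insert('s')): buffer="hnsoiselb" (len 9), cursors c1@3 c2@6, authorship ..1..2...
After op 2 (add_cursor(7)): buffer="hnsoiselb" (len 9), cursors c1@3 c2@6 c3@7, authorship ..1..2...
After op 3 (insert('w')): buffer="hnswoiswewlb" (len 12), cursors c1@4 c2@8 c3@10, authorship ..11..22.3..
After op 4 (insert('n')): buffer="hnswnoiswnewnlb" (len 15), cursors c1@5 c2@10 c3@13, authorship ..111..222.33..
After op 5 (move_right): buffer="hnswnoiswnewnlb" (len 15), cursors c1@6 c2@11 c3@14, authorship ..111..222.33..
After op 6 (add_cursor(4)): buffer="hnswnoiswnewnlb" (len 15), cursors c4@4 c1@6 c2@11 c3@14, authorship ..111..222.33..
After op 7 (insert('z')): buffer="hnswznoziswnezwnlzb" (len 19), cursors c4@5 c1@8 c2@14 c3@18, authorship ..1141.1.222.233.3.
After op 8 (move_right): buffer="hnswznoziswnezwnlzb" (len 19), cursors c4@6 c1@9 c2@15 c3@19, authorship ..1141.1.222.233.3.

Answer: 9 15 19 6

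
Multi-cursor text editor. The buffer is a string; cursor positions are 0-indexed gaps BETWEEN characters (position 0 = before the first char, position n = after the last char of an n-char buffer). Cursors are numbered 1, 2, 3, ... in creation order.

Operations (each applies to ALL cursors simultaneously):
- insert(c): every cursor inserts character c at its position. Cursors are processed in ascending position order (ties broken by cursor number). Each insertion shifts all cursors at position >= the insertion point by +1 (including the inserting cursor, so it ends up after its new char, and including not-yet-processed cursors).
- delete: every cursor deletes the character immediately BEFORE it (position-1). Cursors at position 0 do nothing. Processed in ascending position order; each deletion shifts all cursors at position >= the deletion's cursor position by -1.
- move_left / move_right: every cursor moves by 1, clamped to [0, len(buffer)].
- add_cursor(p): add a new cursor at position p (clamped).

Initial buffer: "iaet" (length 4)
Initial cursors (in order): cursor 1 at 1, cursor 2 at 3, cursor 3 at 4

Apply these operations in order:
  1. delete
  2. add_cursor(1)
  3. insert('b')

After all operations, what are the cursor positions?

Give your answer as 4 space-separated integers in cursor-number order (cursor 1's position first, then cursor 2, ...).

After op 1 (delete): buffer="a" (len 1), cursors c1@0 c2@1 c3@1, authorship .
After op 2 (add_cursor(1)): buffer="a" (len 1), cursors c1@0 c2@1 c3@1 c4@1, authorship .
After op 3 (insert('b')): buffer="babbb" (len 5), cursors c1@1 c2@5 c3@5 c4@5, authorship 1.234

Answer: 1 5 5 5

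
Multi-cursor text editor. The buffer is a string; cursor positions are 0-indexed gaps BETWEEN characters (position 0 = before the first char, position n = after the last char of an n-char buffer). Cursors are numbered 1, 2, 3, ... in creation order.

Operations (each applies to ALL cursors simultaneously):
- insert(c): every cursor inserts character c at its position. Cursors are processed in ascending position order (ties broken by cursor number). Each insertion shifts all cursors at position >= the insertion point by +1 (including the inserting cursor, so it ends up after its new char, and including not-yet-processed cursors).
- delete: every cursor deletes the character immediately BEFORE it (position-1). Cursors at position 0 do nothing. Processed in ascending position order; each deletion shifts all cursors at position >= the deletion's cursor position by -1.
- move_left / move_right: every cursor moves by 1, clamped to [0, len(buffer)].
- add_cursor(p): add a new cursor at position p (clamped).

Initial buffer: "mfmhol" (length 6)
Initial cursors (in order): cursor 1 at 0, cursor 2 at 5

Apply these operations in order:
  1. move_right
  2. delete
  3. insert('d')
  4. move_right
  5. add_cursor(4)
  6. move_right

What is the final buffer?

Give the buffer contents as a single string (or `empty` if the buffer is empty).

After op 1 (move_right): buffer="mfmhol" (len 6), cursors c1@1 c2@6, authorship ......
After op 2 (delete): buffer="fmho" (len 4), cursors c1@0 c2@4, authorship ....
After op 3 (insert('d')): buffer="dfmhod" (len 6), cursors c1@1 c2@6, authorship 1....2
After op 4 (move_right): buffer="dfmhod" (len 6), cursors c1@2 c2@6, authorship 1....2
After op 5 (add_cursor(4)): buffer="dfmhod" (len 6), cursors c1@2 c3@4 c2@6, authorship 1....2
After op 6 (move_right): buffer="dfmhod" (len 6), cursors c1@3 c3@5 c2@6, authorship 1....2

Answer: dfmhod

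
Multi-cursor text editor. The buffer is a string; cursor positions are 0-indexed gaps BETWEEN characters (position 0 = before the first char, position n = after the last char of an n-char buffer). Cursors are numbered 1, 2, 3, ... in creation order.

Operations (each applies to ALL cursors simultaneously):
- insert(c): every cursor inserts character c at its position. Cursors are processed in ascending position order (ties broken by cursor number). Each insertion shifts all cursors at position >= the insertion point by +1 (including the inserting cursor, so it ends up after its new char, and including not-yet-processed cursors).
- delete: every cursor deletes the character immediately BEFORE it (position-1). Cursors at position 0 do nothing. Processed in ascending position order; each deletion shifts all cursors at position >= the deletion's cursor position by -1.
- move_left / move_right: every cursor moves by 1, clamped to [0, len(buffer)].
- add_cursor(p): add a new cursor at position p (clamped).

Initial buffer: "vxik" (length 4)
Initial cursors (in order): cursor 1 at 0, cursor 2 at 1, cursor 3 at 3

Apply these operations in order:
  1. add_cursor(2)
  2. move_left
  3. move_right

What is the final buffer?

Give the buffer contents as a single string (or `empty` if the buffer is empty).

After op 1 (add_cursor(2)): buffer="vxik" (len 4), cursors c1@0 c2@1 c4@2 c3@3, authorship ....
After op 2 (move_left): buffer="vxik" (len 4), cursors c1@0 c2@0 c4@1 c3@2, authorship ....
After op 3 (move_right): buffer="vxik" (len 4), cursors c1@1 c2@1 c4@2 c3@3, authorship ....

Answer: vxik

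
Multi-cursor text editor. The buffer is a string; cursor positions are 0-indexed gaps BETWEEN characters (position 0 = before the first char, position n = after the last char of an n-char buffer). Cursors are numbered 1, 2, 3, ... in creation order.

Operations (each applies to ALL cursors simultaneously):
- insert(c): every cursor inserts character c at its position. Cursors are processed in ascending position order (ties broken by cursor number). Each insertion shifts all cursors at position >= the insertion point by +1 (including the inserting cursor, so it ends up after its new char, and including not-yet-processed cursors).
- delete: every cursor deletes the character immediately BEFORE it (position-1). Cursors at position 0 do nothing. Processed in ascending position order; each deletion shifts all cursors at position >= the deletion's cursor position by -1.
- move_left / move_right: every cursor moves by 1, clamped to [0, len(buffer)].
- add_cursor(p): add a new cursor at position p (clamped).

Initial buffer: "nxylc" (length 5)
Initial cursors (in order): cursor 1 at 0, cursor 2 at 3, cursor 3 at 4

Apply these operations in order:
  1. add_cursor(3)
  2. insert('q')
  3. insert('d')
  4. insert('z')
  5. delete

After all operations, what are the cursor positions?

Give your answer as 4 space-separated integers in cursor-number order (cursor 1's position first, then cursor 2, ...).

Answer: 2 9 12 9

Derivation:
After op 1 (add_cursor(3)): buffer="nxylc" (len 5), cursors c1@0 c2@3 c4@3 c3@4, authorship .....
After op 2 (insert('q')): buffer="qnxyqqlqc" (len 9), cursors c1@1 c2@6 c4@6 c3@8, authorship 1...24.3.
After op 3 (insert('d')): buffer="qdnxyqqddlqdc" (len 13), cursors c1@2 c2@9 c4@9 c3@12, authorship 11...2424.33.
After op 4 (insert('z')): buffer="qdznxyqqddzzlqdzc" (len 17), cursors c1@3 c2@12 c4@12 c3@16, authorship 111...242424.333.
After op 5 (delete): buffer="qdnxyqqddlqdc" (len 13), cursors c1@2 c2@9 c4@9 c3@12, authorship 11...2424.33.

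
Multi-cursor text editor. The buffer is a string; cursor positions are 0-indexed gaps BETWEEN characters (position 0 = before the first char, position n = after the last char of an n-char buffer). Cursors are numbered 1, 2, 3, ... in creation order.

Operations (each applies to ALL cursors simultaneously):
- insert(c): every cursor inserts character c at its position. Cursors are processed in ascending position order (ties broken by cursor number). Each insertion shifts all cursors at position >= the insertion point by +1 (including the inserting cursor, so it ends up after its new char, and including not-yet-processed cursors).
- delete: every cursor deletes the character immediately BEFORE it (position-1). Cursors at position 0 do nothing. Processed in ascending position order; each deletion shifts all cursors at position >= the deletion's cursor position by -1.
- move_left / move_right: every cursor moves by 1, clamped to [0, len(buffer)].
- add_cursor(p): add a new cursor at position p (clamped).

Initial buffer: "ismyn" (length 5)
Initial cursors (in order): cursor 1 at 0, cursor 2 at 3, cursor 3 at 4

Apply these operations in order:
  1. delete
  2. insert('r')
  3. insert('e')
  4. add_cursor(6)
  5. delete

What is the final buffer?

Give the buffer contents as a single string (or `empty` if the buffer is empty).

Answer: risrn

Derivation:
After op 1 (delete): buffer="isn" (len 3), cursors c1@0 c2@2 c3@2, authorship ...
After op 2 (insert('r')): buffer="risrrn" (len 6), cursors c1@1 c2@5 c3@5, authorship 1..23.
After op 3 (insert('e')): buffer="reisrreen" (len 9), cursors c1@2 c2@8 c3@8, authorship 11..2323.
After op 4 (add_cursor(6)): buffer="reisrreen" (len 9), cursors c1@2 c4@6 c2@8 c3@8, authorship 11..2323.
After op 5 (delete): buffer="risrn" (len 5), cursors c1@1 c2@4 c3@4 c4@4, authorship 1..2.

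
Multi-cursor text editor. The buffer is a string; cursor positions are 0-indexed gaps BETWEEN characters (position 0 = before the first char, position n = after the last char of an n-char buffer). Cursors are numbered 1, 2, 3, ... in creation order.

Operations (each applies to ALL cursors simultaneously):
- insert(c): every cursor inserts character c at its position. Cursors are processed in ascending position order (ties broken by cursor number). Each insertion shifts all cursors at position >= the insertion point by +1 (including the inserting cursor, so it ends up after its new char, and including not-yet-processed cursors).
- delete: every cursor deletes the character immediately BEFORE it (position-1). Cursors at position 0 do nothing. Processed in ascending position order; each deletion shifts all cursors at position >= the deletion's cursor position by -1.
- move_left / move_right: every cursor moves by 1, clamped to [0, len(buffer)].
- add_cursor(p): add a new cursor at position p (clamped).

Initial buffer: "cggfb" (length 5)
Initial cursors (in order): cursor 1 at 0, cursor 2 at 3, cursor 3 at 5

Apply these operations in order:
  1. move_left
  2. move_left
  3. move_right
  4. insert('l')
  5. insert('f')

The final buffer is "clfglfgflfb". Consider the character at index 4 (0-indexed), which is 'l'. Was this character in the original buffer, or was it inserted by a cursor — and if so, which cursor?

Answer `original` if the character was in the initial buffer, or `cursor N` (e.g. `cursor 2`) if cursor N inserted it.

After op 1 (move_left): buffer="cggfb" (len 5), cursors c1@0 c2@2 c3@4, authorship .....
After op 2 (move_left): buffer="cggfb" (len 5), cursors c1@0 c2@1 c3@3, authorship .....
After op 3 (move_right): buffer="cggfb" (len 5), cursors c1@1 c2@2 c3@4, authorship .....
After op 4 (insert('l')): buffer="clglgflb" (len 8), cursors c1@2 c2@4 c3@7, authorship .1.2..3.
After op 5 (insert('f')): buffer="clfglfgflfb" (len 11), cursors c1@3 c2@6 c3@10, authorship .11.22..33.
Authorship (.=original, N=cursor N): . 1 1 . 2 2 . . 3 3 .
Index 4: author = 2

Answer: cursor 2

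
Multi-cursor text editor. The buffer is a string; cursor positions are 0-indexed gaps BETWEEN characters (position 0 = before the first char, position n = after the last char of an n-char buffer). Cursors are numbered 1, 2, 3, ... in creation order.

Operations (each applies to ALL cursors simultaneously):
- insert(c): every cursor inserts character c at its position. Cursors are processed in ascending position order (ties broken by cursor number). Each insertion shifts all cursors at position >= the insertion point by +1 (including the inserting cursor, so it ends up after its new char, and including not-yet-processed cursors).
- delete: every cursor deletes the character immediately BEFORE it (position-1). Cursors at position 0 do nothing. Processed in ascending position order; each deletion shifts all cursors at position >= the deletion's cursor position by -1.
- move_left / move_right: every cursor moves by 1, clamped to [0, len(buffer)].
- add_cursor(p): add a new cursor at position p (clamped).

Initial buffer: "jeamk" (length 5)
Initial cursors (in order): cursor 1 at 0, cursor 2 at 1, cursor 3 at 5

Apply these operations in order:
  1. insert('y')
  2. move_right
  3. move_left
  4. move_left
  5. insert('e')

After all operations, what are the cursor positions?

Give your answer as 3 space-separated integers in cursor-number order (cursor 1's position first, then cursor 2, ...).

Answer: 1 4 9

Derivation:
After op 1 (insert('y')): buffer="yjyeamky" (len 8), cursors c1@1 c2@3 c3@8, authorship 1.2....3
After op 2 (move_right): buffer="yjyeamky" (len 8), cursors c1@2 c2@4 c3@8, authorship 1.2....3
After op 3 (move_left): buffer="yjyeamky" (len 8), cursors c1@1 c2@3 c3@7, authorship 1.2....3
After op 4 (move_left): buffer="yjyeamky" (len 8), cursors c1@0 c2@2 c3@6, authorship 1.2....3
After op 5 (insert('e')): buffer="eyjeyeameky" (len 11), cursors c1@1 c2@4 c3@9, authorship 11.22...3.3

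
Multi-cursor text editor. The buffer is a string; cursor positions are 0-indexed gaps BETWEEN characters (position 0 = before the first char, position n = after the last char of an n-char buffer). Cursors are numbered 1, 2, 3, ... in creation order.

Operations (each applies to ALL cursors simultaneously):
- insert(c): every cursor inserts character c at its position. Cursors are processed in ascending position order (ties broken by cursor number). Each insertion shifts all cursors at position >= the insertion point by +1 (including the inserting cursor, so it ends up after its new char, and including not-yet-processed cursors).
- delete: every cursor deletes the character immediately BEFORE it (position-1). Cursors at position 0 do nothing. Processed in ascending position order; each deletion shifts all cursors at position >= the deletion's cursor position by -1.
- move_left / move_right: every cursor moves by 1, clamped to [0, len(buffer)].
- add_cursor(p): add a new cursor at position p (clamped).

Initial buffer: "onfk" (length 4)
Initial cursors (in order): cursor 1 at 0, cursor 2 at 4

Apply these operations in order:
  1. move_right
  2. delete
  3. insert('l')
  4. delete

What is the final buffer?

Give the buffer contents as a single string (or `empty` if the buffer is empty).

After op 1 (move_right): buffer="onfk" (len 4), cursors c1@1 c2@4, authorship ....
After op 2 (delete): buffer="nf" (len 2), cursors c1@0 c2@2, authorship ..
After op 3 (insert('l')): buffer="lnfl" (len 4), cursors c1@1 c2@4, authorship 1..2
After op 4 (delete): buffer="nf" (len 2), cursors c1@0 c2@2, authorship ..

Answer: nf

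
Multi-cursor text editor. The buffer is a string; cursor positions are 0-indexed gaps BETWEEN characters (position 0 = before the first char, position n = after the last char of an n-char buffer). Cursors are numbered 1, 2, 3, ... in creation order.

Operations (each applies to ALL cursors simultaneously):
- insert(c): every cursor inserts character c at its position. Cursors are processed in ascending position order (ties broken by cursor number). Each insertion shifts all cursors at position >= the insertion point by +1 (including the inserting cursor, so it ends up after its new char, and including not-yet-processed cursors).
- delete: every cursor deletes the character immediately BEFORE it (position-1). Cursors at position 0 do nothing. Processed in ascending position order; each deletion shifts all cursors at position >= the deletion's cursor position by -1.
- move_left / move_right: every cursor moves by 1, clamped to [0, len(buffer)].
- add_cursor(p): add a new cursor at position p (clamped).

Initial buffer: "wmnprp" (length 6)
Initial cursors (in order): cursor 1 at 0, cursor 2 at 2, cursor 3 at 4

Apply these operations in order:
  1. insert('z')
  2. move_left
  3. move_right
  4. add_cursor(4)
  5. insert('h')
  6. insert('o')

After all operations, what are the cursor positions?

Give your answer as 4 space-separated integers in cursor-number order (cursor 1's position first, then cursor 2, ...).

After op 1 (insert('z')): buffer="zwmznpzrp" (len 9), cursors c1@1 c2@4 c3@7, authorship 1..2..3..
After op 2 (move_left): buffer="zwmznpzrp" (len 9), cursors c1@0 c2@3 c3@6, authorship 1..2..3..
After op 3 (move_right): buffer="zwmznpzrp" (len 9), cursors c1@1 c2@4 c3@7, authorship 1..2..3..
After op 4 (add_cursor(4)): buffer="zwmznpzrp" (len 9), cursors c1@1 c2@4 c4@4 c3@7, authorship 1..2..3..
After op 5 (insert('h')): buffer="zhwmzhhnpzhrp" (len 13), cursors c1@2 c2@7 c4@7 c3@11, authorship 11..224..33..
After op 6 (insert('o')): buffer="zhowmzhhoonpzhorp" (len 17), cursors c1@3 c2@10 c4@10 c3@15, authorship 111..22424..333..

Answer: 3 10 15 10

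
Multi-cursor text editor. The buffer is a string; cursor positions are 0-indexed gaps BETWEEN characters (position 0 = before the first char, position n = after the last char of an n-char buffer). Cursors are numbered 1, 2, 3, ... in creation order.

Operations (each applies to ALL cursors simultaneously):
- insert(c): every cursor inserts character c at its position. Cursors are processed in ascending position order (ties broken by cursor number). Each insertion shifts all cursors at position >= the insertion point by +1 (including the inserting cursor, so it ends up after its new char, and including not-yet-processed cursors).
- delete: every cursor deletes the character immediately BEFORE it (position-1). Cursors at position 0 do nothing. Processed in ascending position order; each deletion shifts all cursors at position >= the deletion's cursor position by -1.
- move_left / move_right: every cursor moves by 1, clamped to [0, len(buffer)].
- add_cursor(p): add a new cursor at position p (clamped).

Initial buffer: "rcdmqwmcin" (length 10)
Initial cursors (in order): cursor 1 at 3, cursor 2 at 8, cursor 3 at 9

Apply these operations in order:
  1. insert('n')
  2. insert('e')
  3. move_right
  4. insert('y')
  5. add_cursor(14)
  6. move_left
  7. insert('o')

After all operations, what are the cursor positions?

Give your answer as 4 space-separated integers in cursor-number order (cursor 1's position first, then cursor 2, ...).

Answer: 7 17 22 15

Derivation:
After op 1 (insert('n')): buffer="rcdnmqwmcninn" (len 13), cursors c1@4 c2@10 c3@12, authorship ...1.....2.3.
After op 2 (insert('e')): buffer="rcdnemqwmcneinen" (len 16), cursors c1@5 c2@12 c3@15, authorship ...11.....22.33.
After op 3 (move_right): buffer="rcdnemqwmcneinen" (len 16), cursors c1@6 c2@13 c3@16, authorship ...11.....22.33.
After op 4 (insert('y')): buffer="rcdnemyqwmcneiyneny" (len 19), cursors c1@7 c2@15 c3@19, authorship ...11.1....22.233.3
After op 5 (add_cursor(14)): buffer="rcdnemyqwmcneiyneny" (len 19), cursors c1@7 c4@14 c2@15 c3@19, authorship ...11.1....22.233.3
After op 6 (move_left): buffer="rcdnemyqwmcneiyneny" (len 19), cursors c1@6 c4@13 c2@14 c3@18, authorship ...11.1....22.233.3
After op 7 (insert('o')): buffer="rcdnemoyqwmcneoioynenoy" (len 23), cursors c1@7 c4@15 c2@17 c3@22, authorship ...11.11....224.2233.33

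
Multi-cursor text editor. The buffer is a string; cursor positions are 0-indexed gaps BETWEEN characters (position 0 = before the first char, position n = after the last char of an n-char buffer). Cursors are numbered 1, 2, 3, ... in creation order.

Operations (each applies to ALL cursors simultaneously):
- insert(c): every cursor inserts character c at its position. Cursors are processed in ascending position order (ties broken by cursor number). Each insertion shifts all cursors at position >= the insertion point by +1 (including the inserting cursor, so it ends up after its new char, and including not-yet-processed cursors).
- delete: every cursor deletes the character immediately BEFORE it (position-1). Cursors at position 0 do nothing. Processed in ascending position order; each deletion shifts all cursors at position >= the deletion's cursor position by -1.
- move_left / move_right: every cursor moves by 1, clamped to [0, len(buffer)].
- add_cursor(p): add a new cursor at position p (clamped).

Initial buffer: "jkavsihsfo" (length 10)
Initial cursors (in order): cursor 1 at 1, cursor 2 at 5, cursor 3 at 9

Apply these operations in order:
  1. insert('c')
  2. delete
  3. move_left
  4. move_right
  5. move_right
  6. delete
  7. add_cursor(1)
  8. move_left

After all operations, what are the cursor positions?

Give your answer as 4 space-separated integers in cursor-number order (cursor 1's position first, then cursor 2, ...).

Answer: 0 3 6 0

Derivation:
After op 1 (insert('c')): buffer="jckavscihsfco" (len 13), cursors c1@2 c2@7 c3@12, authorship .1....2....3.
After op 2 (delete): buffer="jkavsihsfo" (len 10), cursors c1@1 c2@5 c3@9, authorship ..........
After op 3 (move_left): buffer="jkavsihsfo" (len 10), cursors c1@0 c2@4 c3@8, authorship ..........
After op 4 (move_right): buffer="jkavsihsfo" (len 10), cursors c1@1 c2@5 c3@9, authorship ..........
After op 5 (move_right): buffer="jkavsihsfo" (len 10), cursors c1@2 c2@6 c3@10, authorship ..........
After op 6 (delete): buffer="javshsf" (len 7), cursors c1@1 c2@4 c3@7, authorship .......
After op 7 (add_cursor(1)): buffer="javshsf" (len 7), cursors c1@1 c4@1 c2@4 c3@7, authorship .......
After op 8 (move_left): buffer="javshsf" (len 7), cursors c1@0 c4@0 c2@3 c3@6, authorship .......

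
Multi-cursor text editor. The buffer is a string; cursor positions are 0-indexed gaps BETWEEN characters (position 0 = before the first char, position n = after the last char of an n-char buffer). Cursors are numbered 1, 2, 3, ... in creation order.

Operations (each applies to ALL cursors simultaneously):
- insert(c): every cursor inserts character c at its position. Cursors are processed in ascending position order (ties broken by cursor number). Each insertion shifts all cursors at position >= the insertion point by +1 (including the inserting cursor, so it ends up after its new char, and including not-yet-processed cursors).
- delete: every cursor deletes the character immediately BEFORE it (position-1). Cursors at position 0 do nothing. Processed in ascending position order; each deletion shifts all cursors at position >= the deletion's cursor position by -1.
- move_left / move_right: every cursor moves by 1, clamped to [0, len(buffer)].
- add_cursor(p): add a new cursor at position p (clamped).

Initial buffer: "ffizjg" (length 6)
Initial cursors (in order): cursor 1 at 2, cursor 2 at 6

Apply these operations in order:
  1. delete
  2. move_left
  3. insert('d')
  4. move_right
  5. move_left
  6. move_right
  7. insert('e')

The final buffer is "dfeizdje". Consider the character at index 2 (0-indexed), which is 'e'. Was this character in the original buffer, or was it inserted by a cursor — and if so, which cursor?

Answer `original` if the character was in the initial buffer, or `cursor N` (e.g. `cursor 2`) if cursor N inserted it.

After op 1 (delete): buffer="fizj" (len 4), cursors c1@1 c2@4, authorship ....
After op 2 (move_left): buffer="fizj" (len 4), cursors c1@0 c2@3, authorship ....
After op 3 (insert('d')): buffer="dfizdj" (len 6), cursors c1@1 c2@5, authorship 1...2.
After op 4 (move_right): buffer="dfizdj" (len 6), cursors c1@2 c2@6, authorship 1...2.
After op 5 (move_left): buffer="dfizdj" (len 6), cursors c1@1 c2@5, authorship 1...2.
After op 6 (move_right): buffer="dfizdj" (len 6), cursors c1@2 c2@6, authorship 1...2.
After op 7 (insert('e')): buffer="dfeizdje" (len 8), cursors c1@3 c2@8, authorship 1.1..2.2
Authorship (.=original, N=cursor N): 1 . 1 . . 2 . 2
Index 2: author = 1

Answer: cursor 1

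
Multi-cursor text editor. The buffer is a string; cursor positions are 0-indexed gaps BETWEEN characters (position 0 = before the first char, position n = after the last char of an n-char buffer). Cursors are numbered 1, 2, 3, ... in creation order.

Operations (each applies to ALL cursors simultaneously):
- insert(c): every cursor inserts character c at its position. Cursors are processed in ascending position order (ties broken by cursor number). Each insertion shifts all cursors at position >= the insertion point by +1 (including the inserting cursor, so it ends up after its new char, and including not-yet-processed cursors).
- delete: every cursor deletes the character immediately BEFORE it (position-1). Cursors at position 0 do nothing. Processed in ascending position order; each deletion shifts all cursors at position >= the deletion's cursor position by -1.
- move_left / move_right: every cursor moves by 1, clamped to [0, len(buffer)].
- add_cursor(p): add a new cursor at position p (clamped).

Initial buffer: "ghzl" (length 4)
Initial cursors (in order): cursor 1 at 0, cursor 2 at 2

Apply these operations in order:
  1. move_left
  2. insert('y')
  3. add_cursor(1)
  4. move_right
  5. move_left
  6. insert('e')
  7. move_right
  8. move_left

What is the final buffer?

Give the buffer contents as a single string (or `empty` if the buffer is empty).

Answer: yeegyehzl

Derivation:
After op 1 (move_left): buffer="ghzl" (len 4), cursors c1@0 c2@1, authorship ....
After op 2 (insert('y')): buffer="ygyhzl" (len 6), cursors c1@1 c2@3, authorship 1.2...
After op 3 (add_cursor(1)): buffer="ygyhzl" (len 6), cursors c1@1 c3@1 c2@3, authorship 1.2...
After op 4 (move_right): buffer="ygyhzl" (len 6), cursors c1@2 c3@2 c2@4, authorship 1.2...
After op 5 (move_left): buffer="ygyhzl" (len 6), cursors c1@1 c3@1 c2@3, authorship 1.2...
After op 6 (insert('e')): buffer="yeegyehzl" (len 9), cursors c1@3 c3@3 c2@6, authorship 113.22...
After op 7 (move_right): buffer="yeegyehzl" (len 9), cursors c1@4 c3@4 c2@7, authorship 113.22...
After op 8 (move_left): buffer="yeegyehzl" (len 9), cursors c1@3 c3@3 c2@6, authorship 113.22...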